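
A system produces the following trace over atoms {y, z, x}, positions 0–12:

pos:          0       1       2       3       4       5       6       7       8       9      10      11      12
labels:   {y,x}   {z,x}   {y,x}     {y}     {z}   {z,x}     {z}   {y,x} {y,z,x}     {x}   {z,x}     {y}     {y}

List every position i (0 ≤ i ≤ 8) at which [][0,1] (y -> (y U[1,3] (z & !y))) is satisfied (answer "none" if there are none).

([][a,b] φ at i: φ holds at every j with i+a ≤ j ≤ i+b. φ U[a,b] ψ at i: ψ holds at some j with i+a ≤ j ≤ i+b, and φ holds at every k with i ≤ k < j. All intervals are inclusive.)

0, 1, 2, 3, 4, 5

Evaluate at each i in [0,8]:
  i=0: ✓ (all of [0,1])
  i=1: ✓ (all of [1,2])
  i=2: ✓ (all of [2,3])
  i=3: ✓ (all of [3,4])
  i=4: ✓ (all of [4,5])
  i=5: ✓ (all of [5,6])
  i=6: ✗ (fails at j=7)
  i=7: ✗ (fails at j=7)
  i=8: ✗ (fails at j=8)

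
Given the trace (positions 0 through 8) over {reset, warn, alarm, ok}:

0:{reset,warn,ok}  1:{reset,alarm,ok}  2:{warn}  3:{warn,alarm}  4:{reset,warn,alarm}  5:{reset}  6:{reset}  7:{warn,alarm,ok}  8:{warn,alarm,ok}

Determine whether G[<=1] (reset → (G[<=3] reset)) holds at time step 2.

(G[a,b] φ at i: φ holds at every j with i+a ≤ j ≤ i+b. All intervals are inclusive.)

Check (reset → (G[<=3] reset)) at every j in [2,3]:
  j=2: antecedent false → ✓
  j=3: antecedent false → ✓
All positions satisfy it → formula holds.

Holds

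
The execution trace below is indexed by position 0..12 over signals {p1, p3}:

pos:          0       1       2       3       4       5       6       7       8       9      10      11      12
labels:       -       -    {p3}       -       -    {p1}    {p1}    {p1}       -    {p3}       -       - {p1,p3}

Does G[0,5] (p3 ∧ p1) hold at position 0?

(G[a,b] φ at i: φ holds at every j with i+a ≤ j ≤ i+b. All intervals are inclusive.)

Does not hold

Check (p3 ∧ p1) at every j in [0,5]:
  j=0: false
  j=1: false
  j=2: false
  j=3: false
  j=4: false
  j=5: false
Fails at j=0 → formula fails.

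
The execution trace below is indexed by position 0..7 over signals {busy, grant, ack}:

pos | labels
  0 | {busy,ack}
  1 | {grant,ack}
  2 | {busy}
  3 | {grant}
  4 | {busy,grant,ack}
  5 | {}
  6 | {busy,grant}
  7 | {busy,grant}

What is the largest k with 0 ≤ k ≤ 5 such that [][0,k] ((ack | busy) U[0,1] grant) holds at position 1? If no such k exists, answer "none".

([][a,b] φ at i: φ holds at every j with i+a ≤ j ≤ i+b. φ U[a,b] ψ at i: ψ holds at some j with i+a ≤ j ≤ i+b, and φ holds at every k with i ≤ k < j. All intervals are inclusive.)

((ack | busy) U[0,1] grant) must hold from j=1 onward; find where it first fails.
  j=1: holds
  j=2: holds
  j=3: holds
  j=4: holds
  j=5: fails
Holds on [1,4], so largest k = 3.

3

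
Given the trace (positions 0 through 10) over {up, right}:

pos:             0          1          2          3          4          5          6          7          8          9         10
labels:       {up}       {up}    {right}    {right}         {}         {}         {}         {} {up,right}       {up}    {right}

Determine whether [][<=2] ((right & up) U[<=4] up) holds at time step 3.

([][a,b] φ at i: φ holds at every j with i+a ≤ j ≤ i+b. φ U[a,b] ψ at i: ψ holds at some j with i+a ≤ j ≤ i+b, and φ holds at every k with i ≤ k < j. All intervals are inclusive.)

Does not hold

Check ((right & up) U[<=4] up) at every j in [3,5]:
  j=3: fails
  j=4: fails
  j=5: fails
Fails at j=3 → formula fails.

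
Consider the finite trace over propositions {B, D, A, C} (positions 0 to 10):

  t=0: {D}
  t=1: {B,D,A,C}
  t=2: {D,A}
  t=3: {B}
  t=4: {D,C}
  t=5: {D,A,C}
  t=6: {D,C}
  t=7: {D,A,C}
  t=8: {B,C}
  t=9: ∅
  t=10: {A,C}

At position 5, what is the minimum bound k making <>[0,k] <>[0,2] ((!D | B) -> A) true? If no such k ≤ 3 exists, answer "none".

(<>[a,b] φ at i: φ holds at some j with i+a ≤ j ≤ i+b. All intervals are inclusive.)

Scan j = 5,6,… for <>[0,2] ((!D | B) -> A):
  j=5: holds
First hit at j=5, so smallest k = 5-5 = 0.

0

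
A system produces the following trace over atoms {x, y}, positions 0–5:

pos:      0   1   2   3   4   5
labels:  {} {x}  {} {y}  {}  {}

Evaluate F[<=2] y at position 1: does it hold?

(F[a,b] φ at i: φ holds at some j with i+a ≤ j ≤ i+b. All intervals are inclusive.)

Check y at each j in [1,3]:
  j=1: false
  j=2: false
  j=3: true
Found at j=3 → formula holds.

Yes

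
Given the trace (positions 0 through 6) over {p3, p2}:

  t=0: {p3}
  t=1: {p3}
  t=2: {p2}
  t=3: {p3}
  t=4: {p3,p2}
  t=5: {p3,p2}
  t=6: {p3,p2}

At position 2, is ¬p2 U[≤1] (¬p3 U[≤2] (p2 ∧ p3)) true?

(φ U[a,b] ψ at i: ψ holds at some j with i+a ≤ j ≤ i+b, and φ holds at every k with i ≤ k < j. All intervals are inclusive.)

Need some j in [2,3] with (¬p3 U[≤2] (p2 ∧ p3)), and ¬p2 at every k in [2,j-1].
  j=2: (¬p3 U[≤2] (p2 ∧ p3)) — fails.
  j=3: (¬p3 U[≤2] (p2 ∧ p3)) — fails.
No j in the window works → until fails.

Does not hold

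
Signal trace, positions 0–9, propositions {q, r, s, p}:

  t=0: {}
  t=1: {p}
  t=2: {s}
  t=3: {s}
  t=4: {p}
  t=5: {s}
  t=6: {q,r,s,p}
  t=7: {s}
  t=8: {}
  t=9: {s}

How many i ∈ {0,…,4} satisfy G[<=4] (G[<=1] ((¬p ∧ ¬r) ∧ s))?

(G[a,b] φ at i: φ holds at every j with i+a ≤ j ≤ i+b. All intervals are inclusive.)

0

Evaluate at each i in [0,4]:
  i=0: ✗ (fails at j=0)
  i=1: ✗ (fails at j=1)
  i=2: ✗ (fails at j=3)
  i=3: ✗ (fails at j=3)
  i=4: ✗ (fails at j=4)
Positions where it holds: {} → 0.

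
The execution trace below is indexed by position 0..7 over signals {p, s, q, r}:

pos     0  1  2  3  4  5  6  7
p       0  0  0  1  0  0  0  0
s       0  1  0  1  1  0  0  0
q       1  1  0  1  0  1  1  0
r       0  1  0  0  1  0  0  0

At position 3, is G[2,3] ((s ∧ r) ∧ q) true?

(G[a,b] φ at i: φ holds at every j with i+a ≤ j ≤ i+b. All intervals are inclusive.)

Does not hold

Check ((s ∧ r) ∧ q) at every j in [5,6]:
  j=5: false
  j=6: false
Fails at j=5 → formula fails.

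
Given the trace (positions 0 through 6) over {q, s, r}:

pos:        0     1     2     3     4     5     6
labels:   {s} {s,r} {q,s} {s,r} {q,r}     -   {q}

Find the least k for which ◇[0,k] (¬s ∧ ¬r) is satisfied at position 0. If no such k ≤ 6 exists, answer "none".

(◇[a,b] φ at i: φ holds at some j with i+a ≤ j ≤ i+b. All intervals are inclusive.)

Scan j = 0,1,… for (¬s ∧ ¬r):
  j=0: fails
  j=1: fails
  j=2: fails
  j=3: fails
  j=4: fails
  j=5: holds
First hit at j=5, so smallest k = 5-0 = 5.

5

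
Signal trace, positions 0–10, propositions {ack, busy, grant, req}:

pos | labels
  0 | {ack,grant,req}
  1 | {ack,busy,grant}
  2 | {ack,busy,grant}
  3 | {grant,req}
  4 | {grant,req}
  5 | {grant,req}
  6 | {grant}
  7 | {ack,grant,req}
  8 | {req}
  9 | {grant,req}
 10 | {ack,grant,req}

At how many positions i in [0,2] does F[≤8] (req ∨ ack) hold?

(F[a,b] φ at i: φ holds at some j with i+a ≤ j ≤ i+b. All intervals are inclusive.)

Evaluate at each i in [0,2]:
  i=0: ✓ (witness j=0)
  i=1: ✓ (witness j=1)
  i=2: ✓ (witness j=2)
Positions where it holds: {0, 1, 2} → 3.

3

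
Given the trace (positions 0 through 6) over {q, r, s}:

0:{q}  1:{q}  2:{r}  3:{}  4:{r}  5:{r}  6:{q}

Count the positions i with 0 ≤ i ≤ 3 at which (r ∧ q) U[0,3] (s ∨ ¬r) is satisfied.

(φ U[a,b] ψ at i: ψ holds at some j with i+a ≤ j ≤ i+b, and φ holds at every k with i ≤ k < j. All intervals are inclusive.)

Evaluate at each i in [0,3]:
  i=0: ✓ (rhs at j=0)
  i=1: ✓ (rhs at j=1)
  i=2: ✗ (lhs fails at k=2 before rhs at j=3)
  i=3: ✓ (rhs at j=3)
Positions where it holds: {0, 1, 3} → 3.

3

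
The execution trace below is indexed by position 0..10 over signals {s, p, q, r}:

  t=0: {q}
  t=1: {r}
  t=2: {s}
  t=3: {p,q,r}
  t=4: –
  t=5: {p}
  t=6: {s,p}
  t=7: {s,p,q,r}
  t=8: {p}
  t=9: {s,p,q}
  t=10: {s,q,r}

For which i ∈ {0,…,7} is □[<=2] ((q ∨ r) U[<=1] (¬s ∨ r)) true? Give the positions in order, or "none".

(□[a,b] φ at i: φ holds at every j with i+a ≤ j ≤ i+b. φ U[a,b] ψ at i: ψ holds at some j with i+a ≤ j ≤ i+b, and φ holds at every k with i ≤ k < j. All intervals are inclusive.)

Evaluate at each i in [0,7]:
  i=0: ✗ (fails at j=2)
  i=1: ✗ (fails at j=2)
  i=2: ✗ (fails at j=2)
  i=3: ✓ (all of [3,5])
  i=4: ✗ (fails at j=6)
  i=5: ✗ (fails at j=6)
  i=6: ✗ (fails at j=6)
  i=7: ✓ (all of [7,9])

3, 7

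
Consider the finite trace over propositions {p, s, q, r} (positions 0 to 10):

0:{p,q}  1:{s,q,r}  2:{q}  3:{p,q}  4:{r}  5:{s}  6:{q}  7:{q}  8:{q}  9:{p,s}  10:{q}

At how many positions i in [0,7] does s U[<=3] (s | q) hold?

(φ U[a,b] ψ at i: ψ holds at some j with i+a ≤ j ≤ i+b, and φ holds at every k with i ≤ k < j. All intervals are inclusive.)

7

Evaluate at each i in [0,7]:
  i=0: ✓ (rhs at j=0)
  i=1: ✓ (rhs at j=1)
  i=2: ✓ (rhs at j=2)
  i=3: ✓ (rhs at j=3)
  i=4: ✗ (lhs fails at k=4 before rhs at j=5)
  i=5: ✓ (rhs at j=5)
  i=6: ✓ (rhs at j=6)
  i=7: ✓ (rhs at j=7)
Positions where it holds: {0, 1, 2, 3, 5, 6, 7} → 7.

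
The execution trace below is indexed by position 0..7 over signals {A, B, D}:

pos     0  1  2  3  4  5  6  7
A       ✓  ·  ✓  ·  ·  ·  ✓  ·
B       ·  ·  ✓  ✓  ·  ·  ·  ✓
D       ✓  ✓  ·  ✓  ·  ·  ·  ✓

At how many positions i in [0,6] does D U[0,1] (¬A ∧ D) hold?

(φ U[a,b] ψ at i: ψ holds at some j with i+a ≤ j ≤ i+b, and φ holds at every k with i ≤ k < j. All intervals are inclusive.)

3

Evaluate at each i in [0,6]:
  i=0: ✓ (rhs at j=1; lhs holds on [0,0])
  i=1: ✓ (rhs at j=1)
  i=2: ✗ (lhs fails at k=2 before rhs at j=3)
  i=3: ✓ (rhs at j=3)
  i=4: ✗ (no rhs in [4,5])
  i=5: ✗ (no rhs in [5,6])
  i=6: ✗ (lhs fails at k=6 before rhs at j=7)
Positions where it holds: {0, 1, 3} → 3.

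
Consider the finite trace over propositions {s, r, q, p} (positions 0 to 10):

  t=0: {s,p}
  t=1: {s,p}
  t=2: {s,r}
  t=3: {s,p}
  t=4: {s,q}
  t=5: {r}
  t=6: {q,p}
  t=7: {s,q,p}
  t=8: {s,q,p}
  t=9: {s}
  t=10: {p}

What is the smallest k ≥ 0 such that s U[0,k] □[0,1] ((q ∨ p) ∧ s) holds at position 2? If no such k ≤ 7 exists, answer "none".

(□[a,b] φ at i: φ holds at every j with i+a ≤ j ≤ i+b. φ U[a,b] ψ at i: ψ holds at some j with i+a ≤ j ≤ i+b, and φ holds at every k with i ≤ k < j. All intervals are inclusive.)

Need earliest j ≥ 2 with □[0,1] ((q ∨ p) ∧ s), and s at every k in [2,j-1].
  j=2: rhs fails.
  j=3: rhs holds; lhs holds on [2,2]. k = 1.

1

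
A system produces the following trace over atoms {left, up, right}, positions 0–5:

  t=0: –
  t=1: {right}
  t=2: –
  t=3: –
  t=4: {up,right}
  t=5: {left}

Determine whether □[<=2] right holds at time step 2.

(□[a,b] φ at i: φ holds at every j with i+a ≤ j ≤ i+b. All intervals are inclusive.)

Check right at every j in [2,4]:
  j=2: false
  j=3: false
  j=4: true
Fails at j=2 → formula fails.

False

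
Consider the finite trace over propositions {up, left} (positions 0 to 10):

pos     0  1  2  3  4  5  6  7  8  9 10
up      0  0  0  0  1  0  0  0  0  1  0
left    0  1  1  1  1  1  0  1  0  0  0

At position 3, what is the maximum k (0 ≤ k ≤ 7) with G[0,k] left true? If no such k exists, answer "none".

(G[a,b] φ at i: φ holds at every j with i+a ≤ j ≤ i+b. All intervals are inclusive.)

2

left must hold from j=3 onward; find where it first fails.
  j=3: holds
  j=4: holds
  j=5: holds
  j=6: fails
Holds on [3,5], so largest k = 2.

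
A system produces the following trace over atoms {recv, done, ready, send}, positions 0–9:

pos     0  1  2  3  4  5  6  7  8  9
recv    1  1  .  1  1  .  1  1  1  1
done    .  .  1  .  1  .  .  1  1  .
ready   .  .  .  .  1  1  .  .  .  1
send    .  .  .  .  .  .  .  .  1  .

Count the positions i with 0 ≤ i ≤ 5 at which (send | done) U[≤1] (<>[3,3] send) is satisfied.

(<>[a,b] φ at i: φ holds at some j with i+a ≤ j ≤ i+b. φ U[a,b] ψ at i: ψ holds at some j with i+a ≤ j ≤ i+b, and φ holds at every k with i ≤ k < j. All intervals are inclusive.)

2

Evaluate at each i in [0,5]:
  i=0: ✗ (no rhs in [0,1])
  i=1: ✗ (no rhs in [1,2])
  i=2: ✗ (no rhs in [2,3])
  i=3: ✗ (no rhs in [3,4])
  i=4: ✓ (rhs at j=5; lhs holds on [4,4])
  i=5: ✓ (rhs at j=5)
Positions where it holds: {4, 5} → 2.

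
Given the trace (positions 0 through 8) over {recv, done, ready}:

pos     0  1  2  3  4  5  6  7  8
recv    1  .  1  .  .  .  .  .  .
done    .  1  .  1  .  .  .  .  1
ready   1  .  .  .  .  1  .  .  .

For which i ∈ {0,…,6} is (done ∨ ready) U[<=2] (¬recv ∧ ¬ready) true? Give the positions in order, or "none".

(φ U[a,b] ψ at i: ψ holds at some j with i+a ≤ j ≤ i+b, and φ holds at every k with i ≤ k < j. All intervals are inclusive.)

Evaluate at each i in [0,6]:
  i=0: ✓ (rhs at j=1; lhs holds on [0,0])
  i=1: ✓ (rhs at j=1)
  i=2: ✗ (lhs fails at k=2 before rhs at j=3)
  i=3: ✓ (rhs at j=3)
  i=4: ✓ (rhs at j=4)
  i=5: ✓ (rhs at j=6; lhs holds on [5,5])
  i=6: ✓ (rhs at j=6)

0, 1, 3, 4, 5, 6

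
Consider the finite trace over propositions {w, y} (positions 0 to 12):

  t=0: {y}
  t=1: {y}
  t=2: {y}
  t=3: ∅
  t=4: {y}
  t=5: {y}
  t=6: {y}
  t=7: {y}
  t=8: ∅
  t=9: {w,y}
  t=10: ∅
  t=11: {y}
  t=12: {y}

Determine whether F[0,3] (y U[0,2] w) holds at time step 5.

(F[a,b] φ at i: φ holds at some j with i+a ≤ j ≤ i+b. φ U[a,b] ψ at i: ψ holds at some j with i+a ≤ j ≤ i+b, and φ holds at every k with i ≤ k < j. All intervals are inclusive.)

Check (y U[0,2] w) at each j in [5,8]:
  j=5: fails
  j=6: fails
  j=7: fails
  j=8: fails
No position in the window satisfies it → formula fails.

False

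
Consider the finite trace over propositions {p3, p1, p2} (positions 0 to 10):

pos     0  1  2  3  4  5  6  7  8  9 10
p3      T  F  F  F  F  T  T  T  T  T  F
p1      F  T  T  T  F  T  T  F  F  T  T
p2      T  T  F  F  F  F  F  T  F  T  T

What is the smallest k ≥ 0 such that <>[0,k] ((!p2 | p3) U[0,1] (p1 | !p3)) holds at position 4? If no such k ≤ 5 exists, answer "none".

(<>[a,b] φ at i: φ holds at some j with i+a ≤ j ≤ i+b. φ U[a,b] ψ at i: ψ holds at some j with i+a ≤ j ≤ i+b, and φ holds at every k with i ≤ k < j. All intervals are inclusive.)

Scan j = 4,5,… for ((!p2 | p3) U[0,1] (p1 | !p3)):
  j=4: holds
First hit at j=4, so smallest k = 4-4 = 0.

0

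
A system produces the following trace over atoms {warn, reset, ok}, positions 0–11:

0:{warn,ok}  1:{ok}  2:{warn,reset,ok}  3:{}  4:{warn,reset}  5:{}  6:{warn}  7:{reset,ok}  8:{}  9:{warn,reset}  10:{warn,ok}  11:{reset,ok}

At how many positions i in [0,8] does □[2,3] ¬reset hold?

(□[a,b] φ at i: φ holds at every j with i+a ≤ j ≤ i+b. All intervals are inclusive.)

1

Evaluate at each i in [0,8]:
  i=0: ✗ (fails at j=2)
  i=1: ✗ (fails at j=4)
  i=2: ✗ (fails at j=4)
  i=3: ✓ (all of [5,6])
  i=4: ✗ (fails at j=7)
  i=5: ✗ (fails at j=7)
  i=6: ✗ (fails at j=9)
  i=7: ✗ (fails at j=9)
  i=8: ✗ (fails at j=11)
Positions where it holds: {3} → 1.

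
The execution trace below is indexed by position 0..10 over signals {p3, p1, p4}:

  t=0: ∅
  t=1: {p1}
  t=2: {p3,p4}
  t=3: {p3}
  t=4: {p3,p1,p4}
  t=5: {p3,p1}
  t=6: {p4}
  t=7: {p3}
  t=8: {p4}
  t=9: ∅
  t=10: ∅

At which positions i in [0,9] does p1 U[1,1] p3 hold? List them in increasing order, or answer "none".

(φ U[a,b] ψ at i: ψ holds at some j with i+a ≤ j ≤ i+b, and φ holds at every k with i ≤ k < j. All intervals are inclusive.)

1, 4

Evaluate at each i in [0,9]:
  i=0: ✗ (no rhs in [1,1])
  i=1: ✓ (rhs at j=2; lhs holds on [1,1])
  i=2: ✗ (lhs fails at k=2 before rhs at j=3)
  i=3: ✗ (lhs fails at k=3 before rhs at j=4)
  i=4: ✓ (rhs at j=5; lhs holds on [4,4])
  i=5: ✗ (no rhs in [6,6])
  i=6: ✗ (lhs fails at k=6 before rhs at j=7)
  i=7: ✗ (no rhs in [8,8])
  i=8: ✗ (no rhs in [9,9])
  i=9: ✗ (no rhs in [10,10])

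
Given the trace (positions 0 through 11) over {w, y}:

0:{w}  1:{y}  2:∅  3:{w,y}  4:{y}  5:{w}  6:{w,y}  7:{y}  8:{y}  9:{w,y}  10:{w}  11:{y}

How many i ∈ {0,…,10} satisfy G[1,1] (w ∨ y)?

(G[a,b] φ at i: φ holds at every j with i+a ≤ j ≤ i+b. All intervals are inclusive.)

Evaluate at each i in [0,10]:
  i=0: ✓ (all of [1,1])
  i=1: ✗ (fails at j=2)
  i=2: ✓ (all of [3,3])
  i=3: ✓ (all of [4,4])
  i=4: ✓ (all of [5,5])
  i=5: ✓ (all of [6,6])
  i=6: ✓ (all of [7,7])
  i=7: ✓ (all of [8,8])
  i=8: ✓ (all of [9,9])
  i=9: ✓ (all of [10,10])
  i=10: ✓ (all of [11,11])
Positions where it holds: {0, 2, 3, 4, 5, 6, 7, 8, 9, 10} → 10.

10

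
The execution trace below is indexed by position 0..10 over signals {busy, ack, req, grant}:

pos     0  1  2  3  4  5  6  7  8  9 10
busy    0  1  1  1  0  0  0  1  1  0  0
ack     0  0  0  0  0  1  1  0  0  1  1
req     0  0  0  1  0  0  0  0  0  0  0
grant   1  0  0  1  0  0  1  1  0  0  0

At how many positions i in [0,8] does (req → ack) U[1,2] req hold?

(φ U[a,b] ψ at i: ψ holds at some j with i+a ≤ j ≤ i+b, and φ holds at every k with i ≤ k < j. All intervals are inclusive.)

2

Evaluate at each i in [0,8]:
  i=0: ✗ (no rhs in [1,2])
  i=1: ✓ (rhs at j=3; lhs holds on [1,2])
  i=2: ✓ (rhs at j=3; lhs holds on [2,2])
  i=3: ✗ (no rhs in [4,5])
  i=4: ✗ (no rhs in [5,6])
  i=5: ✗ (no rhs in [6,7])
  i=6: ✗ (no rhs in [7,8])
  i=7: ✗ (no rhs in [8,9])
  i=8: ✗ (no rhs in [9,10])
Positions where it holds: {1, 2} → 2.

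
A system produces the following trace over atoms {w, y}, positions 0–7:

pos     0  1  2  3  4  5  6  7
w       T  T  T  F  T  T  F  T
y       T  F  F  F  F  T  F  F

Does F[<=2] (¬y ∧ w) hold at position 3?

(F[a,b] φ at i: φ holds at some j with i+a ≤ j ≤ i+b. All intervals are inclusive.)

Check (¬y ∧ w) at each j in [3,5]:
  j=3: false
  j=4: true
  j=5: false
Found at j=4 → formula holds.

True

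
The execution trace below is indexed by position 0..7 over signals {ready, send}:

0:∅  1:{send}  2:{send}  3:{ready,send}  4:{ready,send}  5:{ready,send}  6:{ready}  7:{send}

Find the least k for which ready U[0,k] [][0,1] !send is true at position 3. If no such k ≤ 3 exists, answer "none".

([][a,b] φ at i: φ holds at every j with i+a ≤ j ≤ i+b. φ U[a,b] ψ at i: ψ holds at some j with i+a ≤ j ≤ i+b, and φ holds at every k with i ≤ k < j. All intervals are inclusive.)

Need earliest j ≥ 3 with [][0,1] !send, and ready at every k in [3,j-1].
  j=3: rhs fails.
  j=4: rhs fails.
  j=5: rhs fails.
  j=6: rhs fails.
No witness within the range → none.

none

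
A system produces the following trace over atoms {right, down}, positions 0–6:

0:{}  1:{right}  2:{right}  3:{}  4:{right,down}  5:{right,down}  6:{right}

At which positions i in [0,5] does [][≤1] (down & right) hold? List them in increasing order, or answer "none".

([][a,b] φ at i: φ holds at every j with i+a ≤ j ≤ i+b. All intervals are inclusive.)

Evaluate at each i in [0,5]:
  i=0: ✗ (fails at j=0)
  i=1: ✗ (fails at j=1)
  i=2: ✗ (fails at j=2)
  i=3: ✗ (fails at j=3)
  i=4: ✓ (all of [4,5])
  i=5: ✗ (fails at j=6)

4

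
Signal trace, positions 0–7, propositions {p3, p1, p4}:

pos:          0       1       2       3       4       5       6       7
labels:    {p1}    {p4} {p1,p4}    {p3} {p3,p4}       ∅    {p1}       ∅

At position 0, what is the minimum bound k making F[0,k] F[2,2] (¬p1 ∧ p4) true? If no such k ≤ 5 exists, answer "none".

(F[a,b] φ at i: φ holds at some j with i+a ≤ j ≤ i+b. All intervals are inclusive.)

Scan j = 0,1,… for F[2,2] (¬p1 ∧ p4):
  j=0: fails
  j=1: fails
  j=2: holds
First hit at j=2, so smallest k = 2-0 = 2.

2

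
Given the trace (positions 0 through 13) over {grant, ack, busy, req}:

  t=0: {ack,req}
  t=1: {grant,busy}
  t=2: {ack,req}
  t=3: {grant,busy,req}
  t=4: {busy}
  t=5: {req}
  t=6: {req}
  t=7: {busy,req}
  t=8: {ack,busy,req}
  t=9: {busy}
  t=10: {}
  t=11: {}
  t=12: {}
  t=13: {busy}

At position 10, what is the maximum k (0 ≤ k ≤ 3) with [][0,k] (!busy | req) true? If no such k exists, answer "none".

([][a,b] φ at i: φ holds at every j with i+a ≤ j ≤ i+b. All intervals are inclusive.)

2

(!busy | req) must hold from j=10 onward; find where it first fails.
  j=10: holds
  j=11: holds
  j=12: holds
  j=13: fails
Holds on [10,12], so largest k = 2.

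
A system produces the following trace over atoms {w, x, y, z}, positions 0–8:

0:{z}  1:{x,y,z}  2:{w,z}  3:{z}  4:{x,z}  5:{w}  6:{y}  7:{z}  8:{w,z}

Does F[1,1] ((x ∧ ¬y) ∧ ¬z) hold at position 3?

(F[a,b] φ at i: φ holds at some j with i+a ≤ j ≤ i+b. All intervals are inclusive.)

No

Check ((x ∧ ¬y) ∧ ¬z) at each j in [4,4]:
  j=4: false
No position in the window satisfies it → formula fails.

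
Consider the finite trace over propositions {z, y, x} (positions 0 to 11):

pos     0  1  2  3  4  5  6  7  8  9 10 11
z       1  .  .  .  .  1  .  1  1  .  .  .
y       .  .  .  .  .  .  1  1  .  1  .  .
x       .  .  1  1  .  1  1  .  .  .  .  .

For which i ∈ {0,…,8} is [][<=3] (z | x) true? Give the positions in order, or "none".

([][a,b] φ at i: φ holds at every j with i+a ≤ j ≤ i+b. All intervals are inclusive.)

5

Evaluate at each i in [0,8]:
  i=0: ✗ (fails at j=1)
  i=1: ✗ (fails at j=1)
  i=2: ✗ (fails at j=4)
  i=3: ✗ (fails at j=4)
  i=4: ✗ (fails at j=4)
  i=5: ✓ (all of [5,8])
  i=6: ✗ (fails at j=9)
  i=7: ✗ (fails at j=9)
  i=8: ✗ (fails at j=9)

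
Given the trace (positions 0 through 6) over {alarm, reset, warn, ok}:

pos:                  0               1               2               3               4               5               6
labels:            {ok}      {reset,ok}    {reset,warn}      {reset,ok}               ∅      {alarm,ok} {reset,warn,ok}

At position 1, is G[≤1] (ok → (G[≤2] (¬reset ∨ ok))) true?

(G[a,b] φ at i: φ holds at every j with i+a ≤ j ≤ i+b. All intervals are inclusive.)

Check (ok → (G[≤2] (¬reset ∨ ok))) at every j in [1,2]:
  j=1: antecedent true; consequent fails at 2 → ✗
  j=2: antecedent false → ✓
Fails at j=1 → formula fails.

No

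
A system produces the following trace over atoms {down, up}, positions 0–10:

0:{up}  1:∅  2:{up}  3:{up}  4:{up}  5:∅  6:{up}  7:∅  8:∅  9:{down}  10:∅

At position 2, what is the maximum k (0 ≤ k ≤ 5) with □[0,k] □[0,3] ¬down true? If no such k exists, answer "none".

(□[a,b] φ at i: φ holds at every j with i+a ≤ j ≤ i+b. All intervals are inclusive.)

□[0,3] ¬down must hold from j=2 onward; find where it first fails.
  j=2: holds
  j=3: holds
  j=4: holds
  j=5: holds
  j=6: fails
Holds on [2,5], so largest k = 3.

3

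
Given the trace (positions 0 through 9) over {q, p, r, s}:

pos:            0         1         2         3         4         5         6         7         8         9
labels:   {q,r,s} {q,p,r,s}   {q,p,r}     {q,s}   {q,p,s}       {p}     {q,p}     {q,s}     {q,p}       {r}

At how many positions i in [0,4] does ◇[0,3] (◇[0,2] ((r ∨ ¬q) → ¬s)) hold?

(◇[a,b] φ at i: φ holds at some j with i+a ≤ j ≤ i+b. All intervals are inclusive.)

Evaluate at each i in [0,4]:
  i=0: ✓ (witness j=0)
  i=1: ✓ (witness j=1)
  i=2: ✓ (witness j=2)
  i=3: ✓ (witness j=3)
  i=4: ✓ (witness j=4)
Positions where it holds: {0, 1, 2, 3, 4} → 5.

5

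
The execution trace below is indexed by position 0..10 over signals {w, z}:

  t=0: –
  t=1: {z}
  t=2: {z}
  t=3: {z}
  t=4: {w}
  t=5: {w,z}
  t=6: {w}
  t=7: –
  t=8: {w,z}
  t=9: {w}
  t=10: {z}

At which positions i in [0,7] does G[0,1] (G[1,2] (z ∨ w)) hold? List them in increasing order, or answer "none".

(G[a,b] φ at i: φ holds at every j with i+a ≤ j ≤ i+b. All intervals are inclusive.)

0, 1, 2, 3, 7

Evaluate at each i in [0,7]:
  i=0: ✓ (all of [0,1])
  i=1: ✓ (all of [1,2])
  i=2: ✓ (all of [2,3])
  i=3: ✓ (all of [3,4])
  i=4: ✗ (fails at j=5)
  i=5: ✗ (fails at j=5)
  i=6: ✗ (fails at j=6)
  i=7: ✓ (all of [7,8])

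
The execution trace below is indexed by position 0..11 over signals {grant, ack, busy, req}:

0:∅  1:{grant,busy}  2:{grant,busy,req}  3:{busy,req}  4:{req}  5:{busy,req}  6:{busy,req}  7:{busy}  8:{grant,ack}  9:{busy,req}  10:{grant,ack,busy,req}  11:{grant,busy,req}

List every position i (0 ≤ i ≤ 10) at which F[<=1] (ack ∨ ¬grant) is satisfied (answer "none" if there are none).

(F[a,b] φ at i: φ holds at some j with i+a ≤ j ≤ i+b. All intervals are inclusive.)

0, 2, 3, 4, 5, 6, 7, 8, 9, 10

Evaluate at each i in [0,10]:
  i=0: ✓ (witness j=0)
  i=1: ✗ (none in [1,2])
  i=2: ✓ (witness j=3)
  i=3: ✓ (witness j=3)
  i=4: ✓ (witness j=4)
  i=5: ✓ (witness j=5)
  i=6: ✓ (witness j=6)
  i=7: ✓ (witness j=7)
  i=8: ✓ (witness j=8)
  i=9: ✓ (witness j=9)
  i=10: ✓ (witness j=10)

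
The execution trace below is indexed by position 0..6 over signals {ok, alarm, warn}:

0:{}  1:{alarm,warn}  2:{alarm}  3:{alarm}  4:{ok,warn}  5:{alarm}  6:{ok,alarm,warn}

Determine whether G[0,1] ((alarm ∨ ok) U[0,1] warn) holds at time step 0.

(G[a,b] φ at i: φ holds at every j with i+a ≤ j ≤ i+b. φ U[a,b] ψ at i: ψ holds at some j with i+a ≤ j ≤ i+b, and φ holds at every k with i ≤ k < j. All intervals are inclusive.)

False

Check ((alarm ∨ ok) U[0,1] warn) at every j in [0,1]:
  j=0: fails
  j=1: holds
Fails at j=0 → formula fails.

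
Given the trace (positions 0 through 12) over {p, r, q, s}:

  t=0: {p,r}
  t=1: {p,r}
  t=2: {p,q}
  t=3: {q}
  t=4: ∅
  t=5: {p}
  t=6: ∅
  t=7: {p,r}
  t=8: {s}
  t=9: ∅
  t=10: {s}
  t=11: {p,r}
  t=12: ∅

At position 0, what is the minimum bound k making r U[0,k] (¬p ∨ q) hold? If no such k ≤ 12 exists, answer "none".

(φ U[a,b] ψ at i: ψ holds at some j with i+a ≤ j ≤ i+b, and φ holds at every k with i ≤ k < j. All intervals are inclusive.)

Need earliest j ≥ 0 with (¬p ∨ q), and r at every k in [0,j-1].
  j=0: rhs fails.
  j=1: rhs fails.
  j=2: rhs holds; lhs holds on [0,1]. k = 2.

2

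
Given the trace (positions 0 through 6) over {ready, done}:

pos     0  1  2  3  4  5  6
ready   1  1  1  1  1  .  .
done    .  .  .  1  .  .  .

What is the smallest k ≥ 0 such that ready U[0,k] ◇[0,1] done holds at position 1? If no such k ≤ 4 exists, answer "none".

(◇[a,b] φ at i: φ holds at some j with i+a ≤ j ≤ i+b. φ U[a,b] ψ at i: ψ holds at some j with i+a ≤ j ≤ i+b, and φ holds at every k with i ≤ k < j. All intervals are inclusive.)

Need earliest j ≥ 1 with ◇[0,1] done, and ready at every k in [1,j-1].
  j=1: rhs fails.
  j=2: rhs holds; lhs holds on [1,1]. k = 1.

1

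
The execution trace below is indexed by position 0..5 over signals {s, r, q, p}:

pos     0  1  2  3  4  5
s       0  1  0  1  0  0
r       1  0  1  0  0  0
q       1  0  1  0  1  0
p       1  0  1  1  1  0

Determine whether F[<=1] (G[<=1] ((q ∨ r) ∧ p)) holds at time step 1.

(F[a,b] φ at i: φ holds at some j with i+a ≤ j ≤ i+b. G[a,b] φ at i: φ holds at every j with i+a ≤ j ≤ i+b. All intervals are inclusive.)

Check G[<=1] ((q ∨ r) ∧ p) at each j in [1,2]:
  j=1: fails at 1
  j=2: fails at 3
No position in the window satisfies it → formula fails.

False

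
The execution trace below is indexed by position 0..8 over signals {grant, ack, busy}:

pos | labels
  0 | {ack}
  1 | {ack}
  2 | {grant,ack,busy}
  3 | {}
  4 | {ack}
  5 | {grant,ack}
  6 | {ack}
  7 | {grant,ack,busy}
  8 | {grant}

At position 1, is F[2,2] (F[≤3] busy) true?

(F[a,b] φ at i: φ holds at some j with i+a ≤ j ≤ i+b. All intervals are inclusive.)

Check F[≤3] busy at each j in [3,3]:
  j=3: fails (none in [3,6])
No position in the window satisfies it → formula fails.

No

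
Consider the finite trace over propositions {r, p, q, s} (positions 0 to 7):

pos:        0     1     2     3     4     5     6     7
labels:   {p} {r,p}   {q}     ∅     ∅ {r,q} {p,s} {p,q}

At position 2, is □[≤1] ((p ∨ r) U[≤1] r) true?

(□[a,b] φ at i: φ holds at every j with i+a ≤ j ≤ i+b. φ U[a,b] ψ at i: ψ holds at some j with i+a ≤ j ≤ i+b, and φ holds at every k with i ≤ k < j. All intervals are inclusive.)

No

Check ((p ∨ r) U[≤1] r) at every j in [2,3]:
  j=2: fails
  j=3: fails
Fails at j=2 → formula fails.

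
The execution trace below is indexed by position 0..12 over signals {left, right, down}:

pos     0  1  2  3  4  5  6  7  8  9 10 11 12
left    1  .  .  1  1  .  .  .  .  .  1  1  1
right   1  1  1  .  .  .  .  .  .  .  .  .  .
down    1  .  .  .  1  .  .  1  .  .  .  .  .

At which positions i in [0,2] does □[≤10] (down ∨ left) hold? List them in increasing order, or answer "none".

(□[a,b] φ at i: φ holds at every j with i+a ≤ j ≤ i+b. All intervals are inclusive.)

Evaluate at each i in [0,2]:
  i=0: ✗ (fails at j=1)
  i=1: ✗ (fails at j=1)
  i=2: ✗ (fails at j=2)

none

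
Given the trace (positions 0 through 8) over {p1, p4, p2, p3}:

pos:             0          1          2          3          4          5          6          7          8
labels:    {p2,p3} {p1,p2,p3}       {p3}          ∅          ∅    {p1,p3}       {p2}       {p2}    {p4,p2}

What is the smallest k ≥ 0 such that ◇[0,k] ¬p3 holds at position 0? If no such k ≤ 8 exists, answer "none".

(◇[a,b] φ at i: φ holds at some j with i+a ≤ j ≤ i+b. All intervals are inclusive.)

3

Scan j = 0,1,… for ¬p3:
  j=0: fails
  j=1: fails
  j=2: fails
  j=3: holds
First hit at j=3, so smallest k = 3-0 = 3.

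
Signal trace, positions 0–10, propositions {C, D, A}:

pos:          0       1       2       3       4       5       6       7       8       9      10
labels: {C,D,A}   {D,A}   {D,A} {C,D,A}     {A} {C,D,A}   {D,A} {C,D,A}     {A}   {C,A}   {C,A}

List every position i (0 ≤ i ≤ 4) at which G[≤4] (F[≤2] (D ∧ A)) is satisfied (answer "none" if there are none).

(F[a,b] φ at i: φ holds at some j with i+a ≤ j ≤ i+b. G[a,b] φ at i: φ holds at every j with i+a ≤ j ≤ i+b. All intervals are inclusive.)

Evaluate at each i in [0,4]:
  i=0: ✓ (all of [0,4])
  i=1: ✓ (all of [1,5])
  i=2: ✓ (all of [2,6])
  i=3: ✓ (all of [3,7])
  i=4: ✗ (fails at j=8)

0, 1, 2, 3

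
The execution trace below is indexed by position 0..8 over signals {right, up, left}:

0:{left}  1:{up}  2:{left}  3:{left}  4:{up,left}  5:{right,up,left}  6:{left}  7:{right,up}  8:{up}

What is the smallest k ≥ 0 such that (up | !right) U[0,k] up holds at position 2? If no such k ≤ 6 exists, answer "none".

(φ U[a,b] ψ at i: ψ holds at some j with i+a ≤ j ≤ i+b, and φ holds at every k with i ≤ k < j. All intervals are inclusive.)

Need earliest j ≥ 2 with up, and (up | !right) at every k in [2,j-1].
  j=2: rhs fails.
  j=3: rhs fails.
  j=4: rhs holds; lhs holds on [2,3]. k = 2.

2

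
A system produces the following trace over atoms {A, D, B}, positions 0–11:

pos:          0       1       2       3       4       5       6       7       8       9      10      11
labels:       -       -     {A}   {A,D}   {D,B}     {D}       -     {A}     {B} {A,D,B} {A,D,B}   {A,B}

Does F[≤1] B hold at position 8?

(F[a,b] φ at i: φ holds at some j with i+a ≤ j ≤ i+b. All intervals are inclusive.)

Holds

Check B at each j in [8,9]:
  j=8: true
  j=9: true
Found at j=8 → formula holds.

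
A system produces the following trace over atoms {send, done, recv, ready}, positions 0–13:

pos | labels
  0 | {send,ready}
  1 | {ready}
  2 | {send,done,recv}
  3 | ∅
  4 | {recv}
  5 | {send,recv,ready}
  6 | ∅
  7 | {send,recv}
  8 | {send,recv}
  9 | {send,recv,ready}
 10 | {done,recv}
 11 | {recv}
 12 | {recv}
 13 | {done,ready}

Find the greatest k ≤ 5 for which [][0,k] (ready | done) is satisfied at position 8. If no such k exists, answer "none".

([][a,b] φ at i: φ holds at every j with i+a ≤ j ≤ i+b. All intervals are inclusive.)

(ready | done) must hold from j=8 onward; find where it first fails.
  j=8: fails → no k works.

none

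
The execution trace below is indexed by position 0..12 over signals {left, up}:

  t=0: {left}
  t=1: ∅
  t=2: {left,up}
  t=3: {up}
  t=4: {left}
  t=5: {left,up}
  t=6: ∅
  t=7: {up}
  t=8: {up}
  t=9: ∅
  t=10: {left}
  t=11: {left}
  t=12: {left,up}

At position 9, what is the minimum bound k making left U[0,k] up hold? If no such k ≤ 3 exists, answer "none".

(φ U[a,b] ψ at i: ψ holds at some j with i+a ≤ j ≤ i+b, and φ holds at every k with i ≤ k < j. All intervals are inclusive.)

none

Need earliest j ≥ 9 with up, and left at every k in [9,j-1].
  j=9: rhs fails.
  j=10: rhs fails.
  j=11: rhs fails.
  j=12: rhs holds but lhs fails at k=9.
No witness within the range → none.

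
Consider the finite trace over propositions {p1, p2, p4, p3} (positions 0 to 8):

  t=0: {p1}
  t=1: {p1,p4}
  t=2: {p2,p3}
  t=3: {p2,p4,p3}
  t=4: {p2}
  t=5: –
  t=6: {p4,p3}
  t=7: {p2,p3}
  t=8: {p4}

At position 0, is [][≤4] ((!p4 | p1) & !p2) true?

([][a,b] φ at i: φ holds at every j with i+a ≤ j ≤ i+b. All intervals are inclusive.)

False

Check ((!p4 | p1) & !p2) at every j in [0,4]:
  j=0: true
  j=1: true
  j=2: false
  j=3: false
  j=4: false
Fails at j=2 → formula fails.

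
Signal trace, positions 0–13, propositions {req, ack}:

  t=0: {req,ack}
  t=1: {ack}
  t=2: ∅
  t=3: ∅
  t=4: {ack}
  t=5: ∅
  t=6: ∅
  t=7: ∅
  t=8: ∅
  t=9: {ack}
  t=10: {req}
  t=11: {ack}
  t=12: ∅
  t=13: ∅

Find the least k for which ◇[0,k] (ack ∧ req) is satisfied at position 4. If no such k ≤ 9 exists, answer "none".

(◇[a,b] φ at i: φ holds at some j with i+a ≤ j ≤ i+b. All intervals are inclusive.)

none

Scan j = 4,5,… for (ack ∧ req):
  j=4: fails
  j=5: fails
  j=6: fails
  j=7: fails
  j=8: fails
  j=9: fails
  j=10: fails
  j=11: fails
  j=12: fails
  j=13: fails
No j in [4,13] satisfies it → none.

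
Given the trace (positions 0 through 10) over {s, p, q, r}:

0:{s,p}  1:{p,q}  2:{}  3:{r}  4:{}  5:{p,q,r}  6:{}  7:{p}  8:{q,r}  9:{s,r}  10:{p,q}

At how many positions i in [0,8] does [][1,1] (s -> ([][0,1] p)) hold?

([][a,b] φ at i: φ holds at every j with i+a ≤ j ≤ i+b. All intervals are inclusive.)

8

Evaluate at each i in [0,8]:
  i=0: ✓ (all of [1,1])
  i=1: ✓ (all of [2,2])
  i=2: ✓ (all of [3,3])
  i=3: ✓ (all of [4,4])
  i=4: ✓ (all of [5,5])
  i=5: ✓ (all of [6,6])
  i=6: ✓ (all of [7,7])
  i=7: ✓ (all of [8,8])
  i=8: ✗ (fails at j=9)
Positions where it holds: {0, 1, 2, 3, 4, 5, 6, 7} → 8.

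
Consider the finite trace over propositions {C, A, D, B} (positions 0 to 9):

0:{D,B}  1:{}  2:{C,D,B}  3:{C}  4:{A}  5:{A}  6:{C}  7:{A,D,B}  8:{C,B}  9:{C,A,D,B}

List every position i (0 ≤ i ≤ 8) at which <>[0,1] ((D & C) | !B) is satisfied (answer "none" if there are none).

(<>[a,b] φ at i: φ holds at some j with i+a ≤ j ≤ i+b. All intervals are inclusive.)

0, 1, 2, 3, 4, 5, 6, 8

Evaluate at each i in [0,8]:
  i=0: ✓ (witness j=1)
  i=1: ✓ (witness j=1)
  i=2: ✓ (witness j=2)
  i=3: ✓ (witness j=3)
  i=4: ✓ (witness j=4)
  i=5: ✓ (witness j=5)
  i=6: ✓ (witness j=6)
  i=7: ✗ (none in [7,8])
  i=8: ✓ (witness j=9)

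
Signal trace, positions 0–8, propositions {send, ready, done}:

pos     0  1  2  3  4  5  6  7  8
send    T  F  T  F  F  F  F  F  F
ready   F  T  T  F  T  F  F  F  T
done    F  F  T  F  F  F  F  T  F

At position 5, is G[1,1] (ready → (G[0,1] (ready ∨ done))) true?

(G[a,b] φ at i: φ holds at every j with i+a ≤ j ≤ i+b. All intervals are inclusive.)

Holds

Check (ready → (G[0,1] (ready ∨ done))) at every j in [6,6]:
  j=6: antecedent false → ✓
All positions satisfy it → formula holds.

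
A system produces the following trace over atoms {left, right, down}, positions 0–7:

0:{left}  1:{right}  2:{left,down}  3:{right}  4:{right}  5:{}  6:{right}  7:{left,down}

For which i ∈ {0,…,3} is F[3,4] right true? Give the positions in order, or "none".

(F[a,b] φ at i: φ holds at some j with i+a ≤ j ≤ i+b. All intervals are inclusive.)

Evaluate at each i in [0,3]:
  i=0: ✓ (witness j=3)
  i=1: ✓ (witness j=4)
  i=2: ✓ (witness j=6)
  i=3: ✓ (witness j=6)

0, 1, 2, 3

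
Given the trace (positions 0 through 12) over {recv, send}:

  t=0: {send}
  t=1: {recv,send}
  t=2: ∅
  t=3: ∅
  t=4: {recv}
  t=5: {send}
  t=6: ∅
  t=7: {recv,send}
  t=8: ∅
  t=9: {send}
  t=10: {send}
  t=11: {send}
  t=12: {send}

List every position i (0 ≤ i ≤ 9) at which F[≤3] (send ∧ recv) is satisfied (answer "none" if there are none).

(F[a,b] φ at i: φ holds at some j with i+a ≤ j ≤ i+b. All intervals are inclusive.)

0, 1, 4, 5, 6, 7

Evaluate at each i in [0,9]:
  i=0: ✓ (witness j=1)
  i=1: ✓ (witness j=1)
  i=2: ✗ (none in [2,5])
  i=3: ✗ (none in [3,6])
  i=4: ✓ (witness j=7)
  i=5: ✓ (witness j=7)
  i=6: ✓ (witness j=7)
  i=7: ✓ (witness j=7)
  i=8: ✗ (none in [8,11])
  i=9: ✗ (none in [9,12])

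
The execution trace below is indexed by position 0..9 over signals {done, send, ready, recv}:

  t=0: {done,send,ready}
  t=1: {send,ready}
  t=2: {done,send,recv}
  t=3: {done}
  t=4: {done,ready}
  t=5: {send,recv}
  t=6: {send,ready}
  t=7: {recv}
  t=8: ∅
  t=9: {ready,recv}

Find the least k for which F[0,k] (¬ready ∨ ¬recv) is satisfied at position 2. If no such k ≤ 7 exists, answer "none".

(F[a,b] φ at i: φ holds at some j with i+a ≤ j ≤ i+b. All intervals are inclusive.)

0

Scan j = 2,3,… for (¬ready ∨ ¬recv):
  j=2: holds
First hit at j=2, so smallest k = 2-2 = 0.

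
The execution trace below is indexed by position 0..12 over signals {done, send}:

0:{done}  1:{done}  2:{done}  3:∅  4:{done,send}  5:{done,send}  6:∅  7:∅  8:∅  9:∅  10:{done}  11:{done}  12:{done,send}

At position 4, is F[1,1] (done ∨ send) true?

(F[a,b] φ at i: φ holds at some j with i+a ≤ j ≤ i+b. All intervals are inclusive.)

True

Check (done ∨ send) at each j in [5,5]:
  j=5: true
Found at j=5 → formula holds.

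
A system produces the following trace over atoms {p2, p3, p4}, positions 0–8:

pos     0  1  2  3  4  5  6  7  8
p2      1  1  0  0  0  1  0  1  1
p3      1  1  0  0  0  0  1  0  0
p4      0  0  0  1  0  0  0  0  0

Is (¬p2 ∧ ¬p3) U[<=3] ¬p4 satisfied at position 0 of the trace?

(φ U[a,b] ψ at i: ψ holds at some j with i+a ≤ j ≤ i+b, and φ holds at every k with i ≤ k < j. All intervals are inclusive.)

Need some j in [0,3] with ¬p4, and (¬p2 ∧ ¬p3) at every k in [0,j-1].
  j=0: ¬p4 holds; no prefix to check → satisfied.

True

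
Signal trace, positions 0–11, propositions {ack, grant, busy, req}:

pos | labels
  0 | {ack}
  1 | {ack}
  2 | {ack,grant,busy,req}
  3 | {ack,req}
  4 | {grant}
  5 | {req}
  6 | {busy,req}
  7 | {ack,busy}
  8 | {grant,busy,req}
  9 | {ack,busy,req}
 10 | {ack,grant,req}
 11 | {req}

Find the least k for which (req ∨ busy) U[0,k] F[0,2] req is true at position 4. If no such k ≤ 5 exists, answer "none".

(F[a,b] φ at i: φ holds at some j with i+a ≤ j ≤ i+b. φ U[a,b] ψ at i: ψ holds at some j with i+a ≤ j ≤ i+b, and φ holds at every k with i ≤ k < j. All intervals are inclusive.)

0

Need earliest j ≥ 4 with F[0,2] req, and (req ∨ busy) at every k in [4,j-1].
  j=4: rhs holds (empty prefix). k = 0.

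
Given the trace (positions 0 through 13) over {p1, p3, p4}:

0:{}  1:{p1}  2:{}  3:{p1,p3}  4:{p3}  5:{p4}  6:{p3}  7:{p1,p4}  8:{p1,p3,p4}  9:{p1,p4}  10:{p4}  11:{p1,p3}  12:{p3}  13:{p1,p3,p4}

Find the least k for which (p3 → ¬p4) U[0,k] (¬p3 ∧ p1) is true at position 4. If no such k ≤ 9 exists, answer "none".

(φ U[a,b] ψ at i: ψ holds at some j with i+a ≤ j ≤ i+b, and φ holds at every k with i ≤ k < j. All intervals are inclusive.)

3

Need earliest j ≥ 4 with (¬p3 ∧ p1), and (p3 → ¬p4) at every k in [4,j-1].
  j=4: rhs fails.
  j=5: rhs fails.
  j=6: rhs fails.
  j=7: rhs holds; lhs holds on [4,6]. k = 3.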